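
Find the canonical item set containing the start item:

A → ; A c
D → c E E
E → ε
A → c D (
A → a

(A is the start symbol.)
First, augment the grammar with A' → A
I₀ = CLOSURE({ [A' → . A] }):
  [A' → . A] has the dot before A: add [A → . ; A c], [A → . c D (], [A → . a]
No further items can be added.

I₀ = { [A → . ; A c], [A → . a], [A → . c D (], [A' → . A] }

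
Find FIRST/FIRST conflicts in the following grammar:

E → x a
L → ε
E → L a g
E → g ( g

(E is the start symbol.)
No FIRST/FIRST conflicts.

FIRST sets of the non-terminals at (or reachable through a nullable prefix from) the front of some alternative:
  FIRST(L) = { ε }

Productions for E:
  E → x a: FIRST = { 'x' }
  E → L a g: FIRST = { 'a' }
  E → g ( g: FIRST = { 'g' }
L has only one production, so no FIRST/FIRST conflict is possible there.

All alternatives of each non-terminal have pairwise disjoint FIRST sets.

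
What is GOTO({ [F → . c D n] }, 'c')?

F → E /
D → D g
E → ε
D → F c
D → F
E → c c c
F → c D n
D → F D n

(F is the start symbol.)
{ [D → . D g], [D → . F D n], [D → . F c], [D → . F], [E → . c c c], [E → .], [F → . E /], [F → . c D n], [F → c . D n] }

GOTO(I, 'c') = CLOSURE({ [A → αX.β] : [A → α.Xβ] ∈ I, X = 'c' })

Items with dot before 'c', with the dot advanced:
  [F → . c D n] → [F → c . D n]
Closure of the advanced items:
  [F → c . D n] has the dot before D: add [D → . D g], [D → . F c], [D → . F], [D → . F D n]
  [D → . F c] has the dot before F: add [F → . E /], [F → . c D n]
  [F → . E /] has the dot before E: add [E → .], [E → . c c c]

GOTO = { [D → . D g], [D → . F D n], [D → . F c], [D → . F], [E → . c c c], [E → .], [F → . E /], [F → . c D n], [F → c . D n] }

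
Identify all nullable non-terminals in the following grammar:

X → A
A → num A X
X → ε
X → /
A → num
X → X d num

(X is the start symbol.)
{ 'X' }

A non-terminal is nullable if it can derive ε (the empty string): either it has an ε-production, or it has a production whose right-hand side consists entirely of nullable non-terminals.

ε-productions: X → ε
So X is immediately nullable.
No further non-terminal can be added: every production for the remaining non-terminals contains a terminal or a non-nullable non-terminal.
Nullable = { 'X' }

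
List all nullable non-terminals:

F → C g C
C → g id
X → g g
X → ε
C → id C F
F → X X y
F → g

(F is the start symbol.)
ε-productions: X → ε
So X is immediately nullable.
No further non-terminal can be added: every production for the remaining non-terminals contains a terminal or a non-nullable non-terminal.
Nullable = { 'X' }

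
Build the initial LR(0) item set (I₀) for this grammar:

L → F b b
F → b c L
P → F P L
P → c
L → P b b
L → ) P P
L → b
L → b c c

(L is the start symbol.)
{ [F → . b c L], [L → . ) P P], [L → . F b b], [L → . P b b], [L → . b c c], [L → . b], [L' → . L], [P → . F P L], [P → . c] }

First, augment the grammar with L' → L
I₀ = CLOSURE({ [L' → . L] }):
  [L' → . L] has the dot before L: add [L → . F b b], [L → . P b b], [L → . ) P P], [L → . b], [L → . b c c]
  [L → . F b b] has the dot before F: add [F → . b c L]
  [L → . P b b] has the dot before P: add [P → . F P L], [P → . c]
No further items can be added.

I₀ = { [F → . b c L], [L → . ) P P], [L → . F b b], [L → . P b b], [L → . b c c], [L → . b], [L' → . L], [P → . F P L], [P → . c] }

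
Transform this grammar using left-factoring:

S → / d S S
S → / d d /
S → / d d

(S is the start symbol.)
Left-factoring transforms A → αβ₁ | αβ₂ into A → αA' and A' → β₁ | β₂
(α is the longest common prefix among the alternatives). Repeat until
no nonterminal has two alternatives with a common prefix.

Round 1: S has alternatives sharing prefix '/ d'. Introduce S': S → / d S'
  Add: S' → S S
  Add: S' → d /
  Add: S' → d

Round 2: S' has alternatives sharing prefix 'd'. Introduce S'': S' → d S''
  Add: S'' → /
  Add: S'' → ε

No remaining common prefixes — done.

Resulting grammar:
S → / d S'
S' → S S
S' → d S''
S'' → /
S'' → ε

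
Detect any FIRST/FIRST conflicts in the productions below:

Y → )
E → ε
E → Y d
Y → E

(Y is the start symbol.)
A FIRST/FIRST conflict occurs when two productions N → α and N → β for the same non-terminal have FIRST(α) ∩ FIRST(β) ≠ ∅ (with ε ∈ FIRST of a nullable right-hand side, so two nullable alternatives also conflict).

FIRST sets of the non-terminals at (or reachable through a nullable prefix from) the front of some alternative:
  FIRST(E) = { ')', 'd', ε }
  FIRST(Y) = { ')', 'd', ε }

Productions for Y:
  Y → ): FIRST = { ')' }
  Y → E: FIRST = { ')', 'd', ε }
Productions for E:
  E → ε: FIRST = { ε }
  E → Y d: FIRST = { ')', 'd' }

Conflict for Y: Y → ) and Y → E
  Overlap: { ')' }

Answer: Yes. Y → ')' / Y → E on { ')' }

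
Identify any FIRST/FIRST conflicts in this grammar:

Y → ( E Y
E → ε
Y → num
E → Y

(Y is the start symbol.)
A FIRST/FIRST conflict occurs when two productions N → α and N → β for the same non-terminal have FIRST(α) ∩ FIRST(β) ≠ ∅ (with ε ∈ FIRST of a nullable right-hand side, so two nullable alternatives also conflict).

FIRST sets of the non-terminals at (or reachable through a nullable prefix from) the front of some alternative:
  FIRST(Y) = { '(', 'num' }

Productions for Y:
  Y → ( E Y: FIRST = { '(' }
  Y → num: FIRST = { 'num' }
Productions for E:
  E → ε: FIRST = { ε }
  E → Y: FIRST = { '(', 'num' }

All alternatives of each non-terminal have pairwise disjoint FIRST sets.

Answer: No FIRST/FIRST conflicts.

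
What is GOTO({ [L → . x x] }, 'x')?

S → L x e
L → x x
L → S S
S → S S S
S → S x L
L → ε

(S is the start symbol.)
{ [L → x . x] }

GOTO(I, 'x') = CLOSURE({ [A → αX.β] : [A → α.Xβ] ∈ I, X = 'x' })

Items with dot before 'x', with the dot advanced:
  [L → . x x] → [L → x . x]
Closure adds nothing (no advanced item has the dot before a non-terminal).

GOTO = { [L → x . x] }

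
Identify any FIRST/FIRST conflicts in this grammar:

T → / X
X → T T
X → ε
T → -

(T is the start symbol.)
No FIRST/FIRST conflicts.

A FIRST/FIRST conflict occurs when two productions N → α and N → β for the same non-terminal have FIRST(α) ∩ FIRST(β) ≠ ∅ (with ε ∈ FIRST of a nullable right-hand side, so two nullable alternatives also conflict).

FIRST sets of the non-terminals at (or reachable through a nullable prefix from) the front of some alternative:
  FIRST(T) = { '-', '/' }

Productions for T:
  T → / X: FIRST = { '/' }
  T → -: FIRST = { '-' }
Productions for X:
  X → T T: FIRST = { '-', '/' }
  X → ε: FIRST = { ε }

All alternatives of each non-terminal have pairwise disjoint FIRST sets.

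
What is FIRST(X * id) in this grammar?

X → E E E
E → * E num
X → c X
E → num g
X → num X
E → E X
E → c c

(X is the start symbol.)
{ '*', 'c', 'num' }

FIRST sets of the non-terminals involved (from the grammar, by fixed-point iteration):
  FIRST(X) = { '*', 'c', 'num' }

To compute FIRST(X * id), process the symbols left to right:
Symbol X is a non-terminal. Add FIRST(X) \ {ε} = { '*', 'c', 'num' }
X is not nullable (ε ∉ FIRST(X)), so stop here.
FIRST(X * id) = { '*', 'c', 'num' }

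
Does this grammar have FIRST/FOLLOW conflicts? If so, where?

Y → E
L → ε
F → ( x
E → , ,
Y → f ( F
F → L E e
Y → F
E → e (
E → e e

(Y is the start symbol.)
No FIRST/FOLLOW conflicts.

Nullable non-terminals: L.
L has a nullable alternative but only one production, so nothing to check.

E, F, Y have no nullable alternative, so no FIRST/FOLLOW check is needed there.

No FIRST/FOLLOW conflicts found.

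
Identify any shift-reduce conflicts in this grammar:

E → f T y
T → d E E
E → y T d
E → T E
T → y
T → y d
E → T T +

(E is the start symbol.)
Yes — I5: [T → y .] vs [T → . d E E]; I7: [T → y d .] vs [E → . f T y]; I8: [T → y .] vs [T → y . d]

A shift-reduce conflict occurs when an LR(0) state has both:
  - a complete (reduce) item [A → α .] (dot at the end), and
  - a shift item [B → β . c γ] (dot before a terminal).

Augment with E' → E and build the canonical LR(0) collection (I0 = CLOSURE({[E' → . E]}), then GOTO on every symbol after a dot until no new states appear). It has 18 states:
  I0: { [E → . T E], [E → . T T +], [E → . f T y], [E → . y T d], [E' → . E], [T → . d E E], [T → . y d], [T → . y] }  — shift
  I1: { [E' → E .] }  — accept
  I2: { [E → . T E], [E → . T T +], [E → . f T y], [E → . y T d], [E → T . E], [E → T . T +], [T → . d E E], [T → . y d], [T → . y] }  — shift
  I3: { [E → . T E], [E → . T T +], [E → . f T y], [E → . y T d], [T → . d E E], [T → . y d], [T → . y], [T → d . E E] }  — shift
  I4: { [E → f . T y], [T → . d E E], [T → . y d], [T → . y] }  — shift
  I5: { [E → y . T d], [T → . d E E], [T → . y d], [T → . y], [T → y . d], [T → y .] }  — shift, reduce
  I6: { [E → y T . d] }  — shift
  I7: { [E → . T E], [E → . T T +], [E → . f T y], [E → . y T d], [T → . d E E], [T → . y d], [T → . y], [T → d . E E], [T → y d .] }  — shift, reduce
  I8: { [T → y . d], [T → y .] }  — shift, reduce
  I9: { [T → y d .] }  — reduce
  I10: { [E → . T E], [E → . T T +], [E → . f T y], [E → . y T d], [T → . d E E], [T → . y d], [T → . y], [T → d E . E] }  — shift
  I11: { [T → d E E .] }  — reduce
  I12: { [E → y T d .] }  — reduce
  I13: { [E → f T . y] }  — shift
  I14: { [E → f T y .] }  — reduce
  I15: { [E → T E .] }  — reduce
  I16: { [E → . T E], [E → . T T +], [E → . f T y], [E → . y T d], [E → T . E], [E → T . T +], [E → T T . +], [T → . d E E], [T → . y d], [T → . y] }  — shift
  I17: { [E → T T + .] }  — reduce

I5 contains reduce item [T → y .] and shift items [T → . d E E], [T → . y], [T → . y d], [T → y . d] — shift-reduce conflict.
I7 contains reduce item [T → y d .] and shift items [E → . f T y], [E → . y T d], [T → . d E E], [T → . y], [T → . y d] — shift-reduce conflict.
I8 contains reduce item [T → y .] and shift item [T → y . d] — shift-reduce conflict.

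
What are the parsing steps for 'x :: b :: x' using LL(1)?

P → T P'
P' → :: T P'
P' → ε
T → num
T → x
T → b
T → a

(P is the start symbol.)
LL(1) parsing maintains a stack (initially the start symbol over $) and the input. At each step: if the stack top is a terminal, match it against the current input token; if it is a non-terminal N, replace it with the RHS of M[N, lookahead] (the unique production whose predict set contains the lookahead).

Stack is shown with the top on the left.

Stack      Input          Action
--------------------------------
P $        x :: b :: x $  output P → T P'
T P' $     x :: b :: x $  output T → x
x P' $     x :: b :: x $  match 'x'
P' $       :: b :: x $    output P' → :: T P'
:: T P' $  :: b :: x $    match '::'
T P' $     b :: x $       output T → b
b P' $     b :: x $       match 'b'
P' $       :: x $         output P' → :: T P'
:: T P' $  :: x $         match '::'
T P' $     x $            output T → x
x P' $     x $            match 'x'
P' $       $              output P' → ε
$          $              accept

The string is accepted.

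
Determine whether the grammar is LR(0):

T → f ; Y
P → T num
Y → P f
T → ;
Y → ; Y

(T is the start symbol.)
No. Shift-reduce conflict between [T → ; .] and [T → . ;]

Augment with T' → T and build the canonical LR(0) collection (I0 = CLOSURE({[T' → . T]}), then GOTO on every symbol after a dot until no new states appear). It has 12 states:
  I0: { [T → . ;], [T → . f ; Y], [T' → . T] }  — shift
  I1: { [T → ; .] }  — reduce
  I2: { [T' → T .] }  — accept
  I3: { [T → f . ; Y] }  — shift
  I4: { [P → . T num], [T → . ;], [T → . f ; Y], [T → f ; . Y], [Y → . ; Y], [Y → . P f] }  — shift
  I5: { [P → . T num], [T → . ;], [T → . f ; Y], [T → ; .], [Y → . ; Y], [Y → . P f], [Y → ; . Y] }  — shift, reduce
  I6: { [Y → P . f] }  — shift
  I7: { [P → T . num] }  — shift
  I8: { [T → f ; Y .] }  — reduce
  I9: { [P → T num .] }  — reduce
  I10: { [Y → P f .] }  — reduce
  I11: { [Y → ; Y .] }  — reduce

Conflict in state I5:
  Shift-reduce conflict between [T → ; .] and [T → . ;]
So the grammar is NOT LR(0).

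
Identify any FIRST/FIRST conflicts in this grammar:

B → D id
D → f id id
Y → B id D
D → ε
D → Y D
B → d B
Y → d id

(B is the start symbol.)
A FIRST/FIRST conflict occurs when two productions N → α and N → β for the same non-terminal have FIRST(α) ∩ FIRST(β) ≠ ∅ (with ε ∈ FIRST of a nullable right-hand side, so two nullable alternatives also conflict).

FIRST sets of the non-terminals at (or reachable through a nullable prefix from) the front of some alternative:
  FIRST(D) = { 'd', 'f', 'id', ε }
  FIRST(Y) = { 'd', 'f', 'id' }
  FIRST(B) = { 'd', 'f', 'id' }

Productions for B:
  B → D id: FIRST = { 'd', 'f', 'id' }
  B → d B: FIRST = { 'd' }
Productions for D:
  D → f id id: FIRST = { 'f' }
  D → ε: FIRST = { ε }
  D → Y D: FIRST = { 'd', 'f', 'id' }
Productions for Y:
  Y → B id D: FIRST = { 'd', 'f', 'id' }
  Y → d id: FIRST = { 'd' }

Conflict for B: B → D id and B → d B
  Overlap: { 'd' }
Conflict for D: D → f id id and D → Y D
  Overlap: { 'f' }
Conflict for Y: Y → B id D and Y → d id
  Overlap: { 'd' }

Answer: Yes. B → D id / B → d B on { 'd' }; D → f id id / D → Y D on { 'f' }; Y → B id D / Y → d id on { 'd' }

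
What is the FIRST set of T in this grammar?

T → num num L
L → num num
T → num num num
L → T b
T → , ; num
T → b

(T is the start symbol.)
{ ',', 'b', 'num' }

From T → num num L:
  - num is a terminal: add 'num' and stop
From T → num num num:
  - num is a terminal: add 'num' and stop
From T → , ; num:
  - ',' is a terminal: add ',' and stop
From T → b:
  - b is a terminal: add 'b' and stop

Collecting: FIRST(T) = { ',', 'b', 'num' }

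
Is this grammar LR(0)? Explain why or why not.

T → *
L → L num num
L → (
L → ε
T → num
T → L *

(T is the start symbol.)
A grammar is LR(0) if no state in the canonical LR(0) collection has:
  - both a shift item (dot before a terminal) and a complete item (shift-reduce conflict), or
  - two or more complete items (reduce-reduce conflict; the accept item [T' → T .] counts as a complete item here).

Augment with T' → T and build the canonical LR(0) collection (I0 = CLOSURE({[T' → . T]}), then GOTO on every symbol after a dot until no new states appear). It has 9 states:
  I0: { [L → . (], [L → . L num num], [L → .], [T → . *], [T → . L *], [T → . num], [T' → . T] }  — shift, reduce
  I1: { [L → ( .] }  — reduce
  I2: { [T → * .] }  — reduce
  I3: { [L → L . num num], [T → L . *] }  — shift
  I4: { [T' → T .] }  — accept
  I5: { [T → num .] }  — reduce
  I6: { [T → L * .] }  — reduce
  I7: { [L → L num . num] }  — shift
  I8: { [L → L num num .] }  — reduce

Conflict in state I0:
  Shift-reduce conflict between [L → .] and [L → . (]
So the grammar is NOT LR(0).

Answer: No. Shift-reduce conflict between [L → .] and [L → . (]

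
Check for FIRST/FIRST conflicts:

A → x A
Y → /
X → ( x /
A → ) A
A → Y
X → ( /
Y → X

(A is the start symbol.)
A FIRST/FIRST conflict occurs when two productions N → α and N → β for the same non-terminal have FIRST(α) ∩ FIRST(β) ≠ ∅ (with ε ∈ FIRST of a nullable right-hand side, so two nullable alternatives also conflict).

FIRST sets of the non-terminals at (or reachable through a nullable prefix from) the front of some alternative:
  FIRST(Y) = { '(', '/' }
  FIRST(X) = { '(' }

Productions for A:
  A → x A: FIRST = { 'x' }
  A → ) A: FIRST = { ')' }
  A → Y: FIRST = { '(', '/' }
Productions for Y:
  Y → /: FIRST = { '/' }
  Y → X: FIRST = { '(' }
Productions for X:
  X → ( x /: FIRST = { '(' }
  X → ( /: FIRST = { '(' }

Conflict for X: X → ( x / and X → ( /
  Overlap: { '(' }

Answer: Yes. X → '(' x '/' / X → '(' '/' on { '(' }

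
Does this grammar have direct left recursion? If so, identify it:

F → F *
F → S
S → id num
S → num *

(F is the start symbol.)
Yes, F is left-recursive

Direct left recursion occurs when N → N α for some non-terminal N (the right-hand side begins with the left-hand side itself).

F → F *: LEFT RECURSIVE (starts with F)
F → S: starts with S
S → id num: starts with id
S → num *: starts with num

The grammar has direct left recursion on: F.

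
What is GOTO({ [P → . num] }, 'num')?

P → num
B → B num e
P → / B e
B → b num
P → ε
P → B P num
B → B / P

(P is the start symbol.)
{ [P → num .] }

GOTO(I, 'num') = CLOSURE({ [A → αX.β] : [A → α.Xβ] ∈ I, X = 'num' })

Items with dot before 'num', with the dot advanced:
  [P → . num] → [P → num .]
Closure adds nothing (no advanced item has the dot before a non-terminal).

GOTO = { [P → num .] }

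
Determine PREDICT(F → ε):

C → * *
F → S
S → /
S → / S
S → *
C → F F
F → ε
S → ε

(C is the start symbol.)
PREDICT(F → ε) = (FIRST(RHS) \ {ε}) ∪ (FOLLOW(F) if ε ∈ FIRST(RHS), i.e. RHS ⇒* ε)
The right-hand side is ε (FIRST(ε) = { ε }), so the predict set is FOLLOW(F) = { $, '*', '/' }
PREDICT(F → ε) = { $, '*', '/' }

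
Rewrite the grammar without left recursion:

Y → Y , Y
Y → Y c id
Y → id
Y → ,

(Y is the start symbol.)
Y → id Y'
Y → , Y'
Y' → , Y Y'
Y' → c id Y'
Y' → ε

Y is directly left-recursive. The standard transformation for
  A → A α₁ | ... | A α_m | β₁ | ... | β_n
is
  A  → β₁ A' | ... | β_n A'
  A' → α₁ A' | ... | α_m A' | ε

Y → id becomes Y → id Y'
Y → , becomes Y → , Y'
Y → Y , Y becomes Y' → , Y Y'
Y → Y c id becomes Y' → c id Y'
Add Y' → ε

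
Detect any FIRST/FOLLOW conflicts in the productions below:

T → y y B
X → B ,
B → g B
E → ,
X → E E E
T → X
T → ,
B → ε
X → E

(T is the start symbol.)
No FIRST/FOLLOW conflicts.

Nullable non-terminals: B.

B: nullable alternative(s) B → ε; FOLLOW(B) = { $, ',' }
  B → g B: FIRST \ {ε} = { 'g' } — disjoint from FOLLOW(B)
  B → ε: FIRST \ {ε} = { } — this is the only nullable alternative, skip

E, T, X have no nullable alternative, so no FIRST/FOLLOW check is needed there.

No FIRST/FOLLOW conflicts found.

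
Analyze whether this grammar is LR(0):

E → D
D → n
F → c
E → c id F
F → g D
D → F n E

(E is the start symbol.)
Augment with E' → E and build the canonical LR(0) collection (I0 = CLOSURE({[E' → . E]}), then GOTO on every symbol after a dot until no new states appear). It has 13 states:
  I0: { [D → . F n E], [D → . n], [E → . D], [E → . c id F], [E' → . E], [F → . c], [F → . g D] }  — shift
  I1: { [E → D .] }  — reduce
  I2: { [E' → E .] }  — accept
  I3: { [D → F . n E] }  — shift
  I4: { [E → c . id F], [F → c .] }  — shift, reduce
  I5: { [D → . F n E], [D → . n], [F → . c], [F → . g D], [F → g . D] }  — shift
  I6: { [D → n .] }  — reduce
  I7: { [F → g D .] }  — reduce
  I8: { [F → c .] }  — reduce
  I9: { [E → c id . F], [F → . c], [F → . g D] }  — shift
  I10: { [E → c id F .] }  — reduce
  I11: { [D → . F n E], [D → . n], [D → F n . E], [E → . D], [E → . c id F], [F → . c], [F → . g D] }  — shift
  I12: { [D → F n E .] }  — reduce

Conflict in state I4:
  Shift-reduce conflict between [F → c .] and [E → c . id F]
So the grammar is NOT LR(0).

Answer: No. Shift-reduce conflict between [F → c .] and [E → c . id F]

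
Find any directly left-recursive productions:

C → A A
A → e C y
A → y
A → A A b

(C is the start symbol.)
Direct left recursion occurs when N → N α for some non-terminal N (the right-hand side begins with the left-hand side itself).

C → A A: starts with A
A → e C y: starts with e
A → y: starts with y
A → A A b: LEFT RECURSIVE (starts with A)

The grammar has direct left recursion on: A.

Answer: Yes, A is left-recursive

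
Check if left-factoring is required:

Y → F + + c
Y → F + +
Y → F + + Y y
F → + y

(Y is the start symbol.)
Yes, Y has productions with common prefix 'F + +'

Left-factoring is needed when two productions for the same non-terminal
share a common prefix on the right-hand side.

Productions for Y:
  Y → F + + c
  Y → F + +
  Y → F + + Y y

Found common prefix 'F + +' in productions for Y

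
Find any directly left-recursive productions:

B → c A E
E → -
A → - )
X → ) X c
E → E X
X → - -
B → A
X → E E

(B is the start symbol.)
Yes, E is left-recursive

Direct left recursion occurs when N → N α for some non-terminal N (the right-hand side begins with the left-hand side itself).

B → c A E: starts with c
E → -: starts with '-'
A → - ): starts with '-'
X → ) X c: starts with ')'
E → E X: LEFT RECURSIVE (starts with E)
X → - -: starts with '-'
B → A: starts with A
X → E E: starts with E

The grammar has direct left recursion on: E.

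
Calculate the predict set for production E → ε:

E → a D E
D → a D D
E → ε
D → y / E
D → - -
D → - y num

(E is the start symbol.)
PREDICT(E → ε) = (FIRST(RHS) \ {ε}) ∪ (FOLLOW(E) if ε ∈ FIRST(RHS), i.e. RHS ⇒* ε)
The right-hand side is ε (FIRST(ε) = { ε }), so the predict set is FOLLOW(E) = { $, '-', 'a', 'y' }
PREDICT(E → ε) = { $, '-', 'a', 'y' }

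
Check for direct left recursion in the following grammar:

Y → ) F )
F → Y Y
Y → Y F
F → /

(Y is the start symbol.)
Yes, Y is left-recursive

Direct left recursion occurs when N → N α for some non-terminal N (the right-hand side begins with the left-hand side itself).

Y → ) F ): starts with ')'
F → Y Y: starts with Y
Y → Y F: LEFT RECURSIVE (starts with Y)
F → /: starts with '/'

The grammar has direct left recursion on: Y.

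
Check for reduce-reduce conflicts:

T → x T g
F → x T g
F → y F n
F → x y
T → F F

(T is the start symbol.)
Yes — I12: [F → x T g .] vs [T → x T g .]

Augment with T' → T and build the canonical LR(0) collection (I0 = CLOSURE({[T' → . T]}), then GOTO on every symbol after a dot until no new states appear). It has 14 states:
  I0: { [F → . x T g], [F → . x y], [F → . y F n], [T → . F F], [T → . x T g], [T' → . T] }  — shift
  I1: { [F → . x T g], [F → . x y], [F → . y F n], [T → F . F] }  — shift
  I2: { [T' → T .] }  — accept
  I3: { [F → . x T g], [F → . x y], [F → . y F n], [F → x . T g], [F → x . y], [T → . F F], [T → . x T g], [T → x . T g] }  — shift
  I4: { [F → . x T g], [F → . x y], [F → . y F n], [F → y . F n] }  — shift
  I5: { [F → y F . n] }  — shift
  I6: { [F → . x T g], [F → . x y], [F → . y F n], [F → x . T g], [F → x . y], [T → . F F], [T → . x T g] }  — shift
  I7: { [F → x T . g] }  — shift
  I8: { [F → . x T g], [F → . x y], [F → . y F n], [F → x y .], [F → y . F n] }  — shift, reduce
  I9: { [F → x T g .] }  — reduce
  I10: { [F → y F n .] }  — reduce
  I11: { [F → x T . g], [T → x T . g] }  — shift
  I12: { [F → x T g .], [T → x T g .] }  — 2 reduces
  I13: { [T → F F .] }  — reduce

I12 contains complete items [F → x T g .], [T → x T g .] — reduce-reduce conflict.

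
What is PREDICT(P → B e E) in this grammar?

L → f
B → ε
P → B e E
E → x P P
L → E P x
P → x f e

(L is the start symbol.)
PREDICT(P → B e E) = (FIRST(RHS) \ {ε}) ∪ (FOLLOW(P) if ε ∈ FIRST(RHS), i.e. RHS ⇒* ε)
FIRST(B) = { ε }
FIRST(B e E) = { 'e' }
ε ∉ FIRST(B e E), so FOLLOW(P) is not added.
PREDICT(P → B e E) = { 'e' }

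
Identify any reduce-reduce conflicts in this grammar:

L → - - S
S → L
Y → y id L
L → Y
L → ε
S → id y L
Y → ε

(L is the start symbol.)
Yes — I0: [L → .] vs [Y → .]; I5: [L → .] vs [Y → .]; I7: [L → .] vs [Y → .]; I11: [L → .] vs [Y → .]

A reduce-reduce conflict occurs when an LR(0) state has two complete items [A → α .] and [B → β .] — both call for a reduction, and with no lookahead the parser cannot choose between them.

Augment with L' → L and build the canonical LR(0) collection (I0 = CLOSURE({[L' → . L]}), then GOTO on every symbol after a dot until no new states appear). It has 13 states:
  I0: { [L → . - - S], [L → . Y], [L → .], [L' → . L], [Y → . y id L], [Y → .] }  — shift, 2 reduces
  I1: { [L → - . - S] }  — shift
  I2: { [L' → L .] }  — accept
  I3: { [L → Y .] }  — reduce
  I4: { [Y → y . id L] }  — shift
  I5: { [L → . - - S], [L → . Y], [L → .], [Y → . y id L], [Y → .], [Y → y id . L] }  — shift, 2 reduces
  I6: { [Y → y id L .] }  — reduce
  I7: { [L → - - . S], [L → . - - S], [L → . Y], [L → .], [S → . L], [S → . id y L], [Y → . y id L], [Y → .] }  — shift, 2 reduces
  I8: { [S → L .] }  — reduce
  I9: { [L → - - S .] }  — reduce
  I10: { [S → id . y L] }  — shift
  I11: { [L → . - - S], [L → . Y], [L → .], [S → id y . L], [Y → . y id L], [Y → .] }  — shift, 2 reduces
  I12: { [S → id y L .] }  — reduce

I0 contains complete items [L → .], [Y → .] — reduce-reduce conflict.
I5 contains complete items [L → .], [Y → .] — reduce-reduce conflict.
I7 contains complete items [L → .], [Y → .] — reduce-reduce conflict.
I11 contains complete items [L → .], [Y → .] — reduce-reduce conflict.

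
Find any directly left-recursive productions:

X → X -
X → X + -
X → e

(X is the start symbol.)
Yes, X is left-recursive

Direct left recursion occurs when N → N α for some non-terminal N (the right-hand side begins with the left-hand side itself).

X → X -: LEFT RECURSIVE (starts with X)
X → X + -: LEFT RECURSIVE (starts with X)
X → e: starts with e

The grammar has direct left recursion on: X.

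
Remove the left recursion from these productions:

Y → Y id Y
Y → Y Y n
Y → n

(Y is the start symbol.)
Y is directly left-recursive. The standard transformation for
  A → A α₁ | ... | A α_m | β₁ | ... | β_n
is
  A  → β₁ A' | ... | β_n A'
  A' → α₁ A' | ... | α_m A' | ε

Y → n becomes Y → n Y'
Y → Y id Y becomes Y' → id Y Y'
Y → Y Y n becomes Y' → Y n Y'
Add Y' → ε

Resulting grammar:
Y → n Y'
Y' → id Y Y'
Y' → Y n Y'
Y' → ε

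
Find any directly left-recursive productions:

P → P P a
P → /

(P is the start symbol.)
Yes, P is left-recursive

P → P P a: LEFT RECURSIVE (starts with P)
P → /: starts with '/'

The grammar has direct left recursion on: P.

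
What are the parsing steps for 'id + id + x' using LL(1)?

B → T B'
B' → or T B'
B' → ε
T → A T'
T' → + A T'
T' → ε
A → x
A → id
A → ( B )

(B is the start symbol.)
LL(1) parsing maintains a stack (initially the start symbol over $) and the input. At each step: if the stack top is a terminal, match it against the current input token; if it is a non-terminal N, replace it with the RHS of M[N, lookahead] (the unique production whose predict set contains the lookahead).

Stack is shown with the top on the left.

Stack        Input          Action
----------------------------------
B $          id + id + x $  output B → T B'
T B' $       id + id + x $  output T → A T'
A T' B' $    id + id + x $  output A → id
id T' B' $   id + id + x $  match 'id'
T' B' $      + id + x $     output T' → + A T'
+ A T' B' $  + id + x $     match '+'
A T' B' $    id + x $       output A → id
id T' B' $   id + x $       match 'id'
T' B' $      + x $          output T' → + A T'
+ A T' B' $  + x $          match '+'
A T' B' $    x $            output A → x
x T' B' $    x $            match 'x'
T' B' $      $              output T' → ε
B' $         $              output B' → ε
$            $              accept

The string is accepted.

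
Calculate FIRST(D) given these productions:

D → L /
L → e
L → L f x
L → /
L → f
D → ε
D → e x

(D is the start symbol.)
To compute FIRST(D), examine every production with D on the left-hand side, reading each right-hand side left to right until a non-nullable symbol is reached.

FIRST sets of the other non-terminals involved (by the same procedure, iterated to a fixed point):
  FIRST(L) = { '/', 'e', 'f' }

From D → L /:
  - L is a non-terminal: add FIRST(L) \ {ε} = { '/', 'e', 'f' }
    L is not nullable, so stop
From D → ε:
  - ε-production, so ε ∈ FIRST(D)
From D → e x:
  - e is a terminal: add 'e' and stop

Collecting: FIRST(D) = { '/', 'e', 'f', ε }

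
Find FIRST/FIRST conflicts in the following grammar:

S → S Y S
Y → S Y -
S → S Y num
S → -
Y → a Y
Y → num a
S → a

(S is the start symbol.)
Yes. S → S Y S / S → S Y num on { '-', 'a' }; S → S Y S / S → '-' on { '-' }; S → S Y S / S → a on { 'a' }; S → S Y num / S → '-' on { '-' }; S → S Y num / S → a on { 'a' }; Y → S Y '-' / Y → a Y on { 'a' }

A FIRST/FIRST conflict occurs when two productions N → α and N → β for the same non-terminal have FIRST(α) ∩ FIRST(β) ≠ ∅ (with ε ∈ FIRST of a nullable right-hand side, so two nullable alternatives also conflict).

FIRST sets of the non-terminals at (or reachable through a nullable prefix from) the front of some alternative:
  FIRST(S) = { '-', 'a' }

Productions for S:
  S → S Y S: FIRST = { '-', 'a' }
  S → S Y num: FIRST = { '-', 'a' }
  S → -: FIRST = { '-' }
  S → a: FIRST = { 'a' }
Productions for Y:
  Y → S Y -: FIRST = { '-', 'a' }
  Y → a Y: FIRST = { 'a' }
  Y → num a: FIRST = { 'num' }

Conflict for S: S → S Y S and S → S Y num
  Overlap: { '-', 'a' }
Conflict for S: S → S Y S and S → -
  Overlap: { '-' }
Conflict for S: S → S Y S and S → a
  Overlap: { 'a' }
Conflict for S: S → S Y num and S → -
  Overlap: { '-' }
Conflict for S: S → S Y num and S → a
  Overlap: { 'a' }
Conflict for Y: Y → S Y - and Y → a Y
  Overlap: { 'a' }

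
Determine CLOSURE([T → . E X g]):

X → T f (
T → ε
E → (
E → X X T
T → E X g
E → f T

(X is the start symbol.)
{ [E → . (], [E → . X X T], [E → . f T], [T → . E X g], [T → .], [X → . T f (] }

To compute CLOSURE, for each item [A → α.Bβ] where B is a non-terminal, add [B → .γ] for all productions B → γ; repeat for the newly added items until nothing changes.

Start with: [T → . E X g]
  [T → . E X g] has the dot before E: add [E → . (], [E → . X X T], [E → . f T]
  [E → . X X T] has the dot before X: add [X → . T f (]
  [X → . T f (] has the dot before T: add [T → .]
No further items can be added.

CLOSURE = { [E → . (], [E → . X X T], [E → . f T], [T → . E X g], [T → .], [X → . T f (] }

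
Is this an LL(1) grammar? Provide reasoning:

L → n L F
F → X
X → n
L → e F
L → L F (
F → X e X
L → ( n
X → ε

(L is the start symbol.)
No. Predict set conflict for L: { 'n' }

A grammar is LL(1) if for each non-terminal N with multiple productions, the predict sets of those productions are pairwise disjoint, where PREDICT(N → α) = (FIRST(α) \ {ε}) ∪ (FOLLOW(N) if α ⇒* ε).

Relevant sets:
  FIRST(L) = { '(', 'e', 'n' }
  FIRST(X) = { 'n', ε }
  FOLLOW(F) = { $, '(', 'e', 'n' }
  FOLLOW(X) = { $, '(', 'e', 'n' }

For L:
  PREDICT(L → n L F) = { 'n' }
  PREDICT(L → e F) = { 'e' }
  PREDICT(L → L F '(') = { '(', 'e', 'n' }
  PREDICT(L → '(' n) = { '(' }
For F:
  PREDICT(F → X) = { $, '(', 'e', 'n' }
  PREDICT(F → X e X) = { 'e', 'n' }
For X:
  PREDICT(X → n) = { 'n' }
  PREDICT(X → ε) = { $, '(', 'e', 'n' }

Conflict found: Predict set conflict for L: { 'n' }
The grammar is NOT LL(1).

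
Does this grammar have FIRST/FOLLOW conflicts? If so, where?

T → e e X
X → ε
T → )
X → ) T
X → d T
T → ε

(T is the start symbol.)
No FIRST/FOLLOW conflicts.

A FIRST/FOLLOW conflict occurs when a non-terminal N has a nullable alternative N → β (β ⇒* ε) and another alternative N → α with FIRST(α) ∩ FOLLOW(N) ≠ ∅: on such a lookahead the parser cannot decide between expanding α and letting N vanish via β.

Nullable non-terminals: T, X.

T: nullable alternative(s) T → ε; FOLLOW(T) = { $ }
  T → e e X: FIRST \ {ε} = { 'e' } — disjoint from FOLLOW(T)
  T → ): FIRST \ {ε} = { ')' } — disjoint from FOLLOW(T)
  T → ε: FIRST \ {ε} = { } — this is the only nullable alternative, skip

X: nullable alternative(s) X → ε; FOLLOW(X) = { $ }
  X → ε: FIRST \ {ε} = { } — this is the only nullable alternative, skip
  X → ) T: FIRST \ {ε} = { ')' } — disjoint from FOLLOW(X)
  X → d T: FIRST \ {ε} = { 'd' } — disjoint from FOLLOW(X)

No FIRST/FOLLOW conflicts found.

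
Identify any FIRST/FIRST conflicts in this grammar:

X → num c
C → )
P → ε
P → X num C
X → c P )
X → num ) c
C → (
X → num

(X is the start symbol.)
A FIRST/FIRST conflict occurs when two productions N → α and N → β for the same non-terminal have FIRST(α) ∩ FIRST(β) ≠ ∅ (with ε ∈ FIRST of a nullable right-hand side, so two nullable alternatives also conflict).

FIRST sets of the non-terminals at (or reachable through a nullable prefix from) the front of some alternative:
  FIRST(X) = { 'c', 'num' }

Productions for X:
  X → num c: FIRST = { 'num' }
  X → c P ): FIRST = { 'c' }
  X → num ) c: FIRST = { 'num' }
  X → num: FIRST = { 'num' }
Productions for C:
  C → ): FIRST = { ')' }
  C → (: FIRST = { '(' }
Productions for P:
  P → ε: FIRST = { ε }
  P → X num C: FIRST = { 'c', 'num' }

Conflict for X: X → num c and X → num ) c
  Overlap: { 'num' }
Conflict for X: X → num c and X → num
  Overlap: { 'num' }
Conflict for X: X → num ) c and X → num
  Overlap: { 'num' }

Answer: Yes. X → num c / X → num ')' c on { 'num' }; X → num c / X → num on { 'num' }; X → num ')' c / X → num on { 'num' }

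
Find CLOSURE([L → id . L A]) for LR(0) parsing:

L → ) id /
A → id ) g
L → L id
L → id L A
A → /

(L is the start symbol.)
{ [L → . ) id /], [L → . L id], [L → . id L A], [L → id . L A] }

Start with: [L → id . L A]
  [L → id . L A] has the dot before L: add [L → . ) id /], [L → . L id], [L → . id L A]
No further items can be added.

CLOSURE = { [L → . ) id /], [L → . L id], [L → . id L A], [L → id . L A] }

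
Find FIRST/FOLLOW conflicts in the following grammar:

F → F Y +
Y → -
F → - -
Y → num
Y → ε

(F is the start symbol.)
No FIRST/FOLLOW conflicts.

A FIRST/FOLLOW conflict occurs when a non-terminal N has a nullable alternative N → β (β ⇒* ε) and another alternative N → α with FIRST(α) ∩ FOLLOW(N) ≠ ∅: on such a lookahead the parser cannot decide between expanding α and letting N vanish via β.

Nullable non-terminals: Y.

Y: nullable alternative(s) Y → ε; FOLLOW(Y) = { '+' }
  Y → -: FIRST \ {ε} = { '-' } — disjoint from FOLLOW(Y)
  Y → num: FIRST \ {ε} = { 'num' } — disjoint from FOLLOW(Y)
  Y → ε: FIRST \ {ε} = { } — this is the only nullable alternative, skip

F has no nullable alternative, so no FIRST/FOLLOW check is needed there.

No FIRST/FOLLOW conflicts found.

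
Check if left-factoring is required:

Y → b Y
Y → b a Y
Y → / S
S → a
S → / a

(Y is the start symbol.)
Left-factoring is needed when two productions for the same non-terminal
share a common prefix on the right-hand side.

Productions for Y:
  Y → b Y
  Y → b a Y
  Y → / S
Productions for S:
  S → a
  S → / a

Found common prefix 'b' in productions for Y

Answer: Yes, Y has productions with common prefix 'b'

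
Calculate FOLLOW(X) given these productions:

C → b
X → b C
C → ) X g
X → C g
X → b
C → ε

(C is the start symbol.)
To compute FOLLOW(X), find every occurrence of X on a right-hand side N → α X β: add FIRST(β) \ {ε}, and if β is empty or nullable also add FOLLOW(N). Iterate to a fixed point.

In C → ) X g: X is followed by g, add FIRST(g) \ {ε} = { 'g' }

Taking the union: FOLLOW(X) = { 'g' }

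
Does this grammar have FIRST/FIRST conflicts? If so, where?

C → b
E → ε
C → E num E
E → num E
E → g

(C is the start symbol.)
No FIRST/FIRST conflicts.

FIRST sets of the non-terminals at (or reachable through a nullable prefix from) the front of some alternative:
  FIRST(E) = { 'g', 'num', ε }

Productions for C:
  C → b: FIRST = { 'b' }
  C → E num E: FIRST = { 'g', 'num' }
Productions for E:
  E → ε: FIRST = { ε }
  E → num E: FIRST = { 'num' }
  E → g: FIRST = { 'g' }

All alternatives of each non-terminal have pairwise disjoint FIRST sets.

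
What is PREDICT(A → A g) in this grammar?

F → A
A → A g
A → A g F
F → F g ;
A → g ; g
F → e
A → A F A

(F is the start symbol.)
{ 'g' }

PREDICT(A → A g) = (FIRST(RHS) \ {ε}) ∪ (FOLLOW(A) if ε ∈ FIRST(RHS), i.e. RHS ⇒* ε)
FIRST(A) = { 'g' }
FIRST(A g) = { 'g' }
ε ∉ FIRST(A g), so FOLLOW(A) is not added.
PREDICT(A → A g) = { 'g' }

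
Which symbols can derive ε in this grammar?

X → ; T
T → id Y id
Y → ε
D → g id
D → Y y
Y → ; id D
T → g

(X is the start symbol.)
ε-productions: Y → ε
So Y is immediately nullable.
No further non-terminal can be added: every production for the remaining non-terminals contains a terminal or a non-nullable non-terminal.
Nullable = { 'Y' }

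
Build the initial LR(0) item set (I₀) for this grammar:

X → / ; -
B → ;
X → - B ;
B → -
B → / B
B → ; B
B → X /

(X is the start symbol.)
First, augment the grammar with X' → X
I₀ = CLOSURE({ [X' → . X] }):
  [X' → . X] has the dot before X: add [X → . / ; -], [X → . - B ;]
No further items can be added.

I₀ = { [X → . - B ;], [X → . / ; -], [X' → . X] }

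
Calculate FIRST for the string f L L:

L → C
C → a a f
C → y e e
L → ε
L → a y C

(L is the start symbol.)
To compute FIRST(f L L), process the symbols left to right:
Symbol f is a terminal. Add 'f' and stop.
FIRST(f L L) = { 'f' }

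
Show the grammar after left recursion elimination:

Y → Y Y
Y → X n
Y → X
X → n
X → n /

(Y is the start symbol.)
Y is directly left-recursive. The standard transformation for
  A → A α₁ | ... | A α_m | β₁ | ... | β_n
is
  A  → β₁ A' | ... | β_n A'
  A' → α₁ A' | ... | α_m A' | ε

Y → X n becomes Y → X n Y'
Y → X becomes Y → X Y'
Y → Y Y becomes Y' → Y Y'
Add Y' → ε

Productions for other non-terminals are unchanged:
  X → n
  X → n /

Resulting grammar:
Y → X n Y'
Y → X Y'
Y' → Y Y'
Y' → ε
X → n
X → n /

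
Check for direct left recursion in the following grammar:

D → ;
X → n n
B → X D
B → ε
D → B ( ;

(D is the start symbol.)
No direct left recursion

Direct left recursion occurs when N → N α for some non-terminal N (the right-hand side begins with the left-hand side itself).

D → ;: starts with ';'
X → n n: starts with n
B → X D: starts with X
B → ε: starts with ε
D → B ( ;: starts with B

No direct left recursion found.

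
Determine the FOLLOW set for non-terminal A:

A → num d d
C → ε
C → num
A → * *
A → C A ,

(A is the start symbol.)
{ $, ',' }

To compute FOLLOW(A), find every occurrence of A on a right-hand side N → α A β: add FIRST(β) \ {ε}, and if β is empty or nullable also add FOLLOW(N). Iterate to a fixed point.

A is the start symbol, so $ ∈ FOLLOW(A).
In A → C A ,: A is followed by ',', add FIRST(',') \ {ε} = { ',' }

Taking the union: FOLLOW(A) = { $, ',' }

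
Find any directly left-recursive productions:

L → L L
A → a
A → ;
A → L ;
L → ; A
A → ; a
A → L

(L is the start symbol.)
Yes, L is left-recursive

L → L L: LEFT RECURSIVE (starts with L)
A → a: starts with a
A → ;: starts with ';'
A → L ;: starts with L
L → ; A: starts with ';'
A → ; a: starts with ';'
A → L: starts with L

The grammar has direct left recursion on: L.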